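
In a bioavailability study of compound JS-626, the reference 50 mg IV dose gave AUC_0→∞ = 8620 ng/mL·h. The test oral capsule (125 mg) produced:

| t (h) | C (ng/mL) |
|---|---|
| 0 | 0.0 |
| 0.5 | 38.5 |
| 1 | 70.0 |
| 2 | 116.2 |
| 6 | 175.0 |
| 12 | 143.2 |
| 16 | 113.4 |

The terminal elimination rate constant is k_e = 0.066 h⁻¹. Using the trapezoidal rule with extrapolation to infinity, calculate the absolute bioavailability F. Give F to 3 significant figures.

F = 0.181

Trapezoidal AUC_0→16 (oral capsule):
  [0→0.5]: (0.0+38.5)/2 × 0.5 = 9.625
  [0.5→1]: (38.5+70.0)/2 × 0.5 = 27.125
  [1→2]: (70.0+116.2)/2 × 1 = 93.1
  [2→6]: (116.2+175.0)/2 × 4 = 582.4
  [6→12]: (175.0+143.2)/2 × 6 = 954.6
  [12→16]: (143.2+113.4)/2 × 4 = 513.2
  Sum = 2180.05 ng/mL·h
Tail: C_last/k_e = 113.4/0.066 = 1718.182
AUC_0→∞ (oral capsule) = 2180.05 + 1718.182 = 3898.232 ng/mL·h
F = (AUC_ev/D_ev)/(AUC_iv/D_iv) = (3898.232/125)/(8620/50) = 31.185856/172.4 = 0.1809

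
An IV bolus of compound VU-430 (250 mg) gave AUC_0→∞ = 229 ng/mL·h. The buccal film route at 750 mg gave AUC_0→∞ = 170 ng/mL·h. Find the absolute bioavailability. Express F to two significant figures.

F = (AUC_ev / D_ev) / (AUC_iv / D_iv)
  = (170/750) / (229/250)
  = 0.226667 / 0.916 = 0.2475

F = 0.25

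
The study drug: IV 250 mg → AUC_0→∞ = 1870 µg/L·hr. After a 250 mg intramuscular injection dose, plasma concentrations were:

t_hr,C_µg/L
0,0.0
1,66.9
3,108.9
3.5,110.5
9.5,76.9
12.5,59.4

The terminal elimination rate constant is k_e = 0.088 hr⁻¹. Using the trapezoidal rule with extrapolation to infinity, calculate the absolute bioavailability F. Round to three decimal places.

F = 0.912

Trapezoidal AUC_0→12.5 (intramuscular injection):
  [0→1]: (0.0+66.9)/2 × 1 = 33.45
  [1→3]: (66.9+108.9)/2 × 2 = 175.8
  [3→3.5]: (108.9+110.5)/2 × 0.5 = 54.85
  [3.5→9.5]: (110.5+76.9)/2 × 6 = 562.2
  [9.5→12.5]: (76.9+59.4)/2 × 3 = 204.45
  Sum = 1030.75 µg/L·hr
Tail: C_last/k_e = 59.4/0.088 = 675.000
AUC_0→∞ (intramuscular injection) = 1030.75 + 675.000 = 1705.75 µg/L·hr
F = (AUC_ev/D_ev)/(AUC_iv/D_iv) = (1705.75/250)/(1870/250) = 6.823/7.48 = 0.9122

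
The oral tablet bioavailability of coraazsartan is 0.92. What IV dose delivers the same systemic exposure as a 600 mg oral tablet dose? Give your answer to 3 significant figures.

Systemic exposure from an extravascular dose = F × D_ev, so the equivalent IV dose is F × D_ev.
D_iv = F × D_ev = 0.92 × 600 = 552 mg

D_iv = 552 mg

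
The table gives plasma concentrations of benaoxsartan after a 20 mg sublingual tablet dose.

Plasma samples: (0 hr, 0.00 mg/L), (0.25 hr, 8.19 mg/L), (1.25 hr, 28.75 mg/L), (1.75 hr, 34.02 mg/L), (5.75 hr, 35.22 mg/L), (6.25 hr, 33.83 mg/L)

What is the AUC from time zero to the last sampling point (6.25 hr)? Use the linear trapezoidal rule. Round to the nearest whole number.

AUC = 191 mg/L·hr

Trapezoidal AUC_0→6.25:
  [0→0.25]: (0.00+8.19)/2 × 0.25 = 1.02375
  [0.25→1.25]: (8.19+28.75)/2 × 1 = 18.47
  [1.25→1.75]: (28.75+34.02)/2 × 0.5 = 15.6925
  [1.75→5.75]: (34.02+35.22)/2 × 4 = 138.48
  [5.75→6.25]: (35.22+33.83)/2 × 0.5 = 17.2625
  Sum = 190.92875 mg/L·hr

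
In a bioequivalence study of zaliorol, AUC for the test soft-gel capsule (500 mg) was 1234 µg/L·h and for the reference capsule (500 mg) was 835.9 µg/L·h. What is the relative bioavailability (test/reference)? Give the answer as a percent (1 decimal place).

F_rel = 147.6%

F_rel = (AUC_test/D_test) / (AUC_ref/D_ref)
      = (1234/500) / (835.9/500)
      = 2.468 / 1.6718 = 1.4763 = 147.63%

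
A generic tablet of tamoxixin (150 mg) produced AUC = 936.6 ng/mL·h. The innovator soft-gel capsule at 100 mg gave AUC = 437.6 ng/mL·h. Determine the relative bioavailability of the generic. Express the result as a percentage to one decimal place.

F_rel = 142.7%

F_rel = (AUC_test/D_test) / (AUC_ref/D_ref)
      = (936.6/150) / (437.6/100)
      = 6.244 / 4.376 = 1.4269 = 142.69%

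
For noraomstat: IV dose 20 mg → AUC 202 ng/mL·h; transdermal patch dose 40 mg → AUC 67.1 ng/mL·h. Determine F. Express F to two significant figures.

F = (AUC_ev / D_ev) / (AUC_iv / D_iv)
  = (67.1/40) / (202/20)
  = 1.6775 / 10.1 = 0.1661

F = 0.17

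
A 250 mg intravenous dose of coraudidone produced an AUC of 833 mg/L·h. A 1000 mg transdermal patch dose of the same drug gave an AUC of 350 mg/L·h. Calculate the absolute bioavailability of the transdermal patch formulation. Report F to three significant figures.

F = (AUC_ev / D_ev) / (AUC_iv / D_iv)
  = (350/1000) / (833/250)
  = 0.35 / 3.332 = 0.1050

F = 0.105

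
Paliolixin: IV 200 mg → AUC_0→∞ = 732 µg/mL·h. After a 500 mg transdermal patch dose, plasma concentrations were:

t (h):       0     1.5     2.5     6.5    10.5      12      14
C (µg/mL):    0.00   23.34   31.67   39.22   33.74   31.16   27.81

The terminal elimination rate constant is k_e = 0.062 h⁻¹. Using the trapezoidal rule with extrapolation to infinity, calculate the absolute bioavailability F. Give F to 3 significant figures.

Trapezoidal AUC_0→14 (transdermal patch):
  [0→1.5]: (0.00+23.34)/2 × 1.5 = 17.505
  [1.5→2.5]: (23.34+31.67)/2 × 1 = 27.505
  [2.5→6.5]: (31.67+39.22)/2 × 4 = 141.78
  [6.5→10.5]: (39.22+33.74)/2 × 4 = 145.92
  [10.5→12]: (33.74+31.16)/2 × 1.5 = 48.675
  [12→14]: (31.16+27.81)/2 × 2 = 58.97
  Sum = 440.355 µg/mL·h
Tail: C_last/k_e = 27.81/0.062 = 448.548
AUC_0→∞ (transdermal patch) = 440.355 + 448.548 = 888.903 µg/mL·h
F = (AUC_ev/D_ev)/(AUC_iv/D_iv) = (888.903/500)/(732/200) = 1.777806/3.66 = 0.4857

F = 0.486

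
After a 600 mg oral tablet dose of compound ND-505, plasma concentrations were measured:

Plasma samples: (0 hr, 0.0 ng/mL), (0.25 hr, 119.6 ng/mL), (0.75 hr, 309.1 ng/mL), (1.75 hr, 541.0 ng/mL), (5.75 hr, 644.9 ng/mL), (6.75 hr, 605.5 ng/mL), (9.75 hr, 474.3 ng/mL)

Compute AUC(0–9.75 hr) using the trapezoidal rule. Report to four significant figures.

Trapezoidal AUC_0→9.75:
  [0→0.25]: (0.0+119.6)/2 × 0.25 = 14.95
  [0.25→0.75]: (119.6+309.1)/2 × 0.5 = 107.175
  [0.75→1.75]: (309.1+541.0)/2 × 1 = 425.05
  [1.75→5.75]: (541.0+644.9)/2 × 4 = 2371.8
  [5.75→6.75]: (644.9+605.5)/2 × 1 = 625.2
  [6.75→9.75]: (605.5+474.3)/2 × 3 = 1619.7
  Sum = 5163.875 ng/mL·hr

AUC = 5164 ng/mL·hr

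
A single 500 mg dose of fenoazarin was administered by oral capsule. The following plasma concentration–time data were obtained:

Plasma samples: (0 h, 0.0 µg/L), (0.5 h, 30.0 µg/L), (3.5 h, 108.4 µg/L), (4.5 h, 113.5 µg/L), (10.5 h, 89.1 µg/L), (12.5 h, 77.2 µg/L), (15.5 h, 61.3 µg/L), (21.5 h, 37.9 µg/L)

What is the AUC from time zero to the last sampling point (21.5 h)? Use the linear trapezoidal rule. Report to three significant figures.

Trapezoidal AUC_0→21.5:
  [0→0.5]: (0.0+30.0)/2 × 0.5 = 7.5
  [0.5→3.5]: (30.0+108.4)/2 × 3 = 207.6
  [3.5→4.5]: (108.4+113.5)/2 × 1 = 110.95
  [4.5→10.5]: (113.5+89.1)/2 × 6 = 607.8
  [10.5→12.5]: (89.1+77.2)/2 × 2 = 166.3
  [12.5→15.5]: (77.2+61.3)/2 × 3 = 207.75
  [15.5→21.5]: (61.3+37.9)/2 × 6 = 297.6
  Sum = 1605.5 µg/L·h

AUC = 1610 µg/L·h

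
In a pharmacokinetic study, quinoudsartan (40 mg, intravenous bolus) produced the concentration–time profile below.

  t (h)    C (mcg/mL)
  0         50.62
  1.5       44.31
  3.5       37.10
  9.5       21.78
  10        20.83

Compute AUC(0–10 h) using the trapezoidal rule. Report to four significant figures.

AUC = 339.9 mcg/mL·h

Trapezoidal AUC_0→10:
  [0→1.5]: (50.62+44.31)/2 × 1.5 = 71.1975
  [1.5→3.5]: (44.31+37.10)/2 × 2 = 81.41
  [3.5→9.5]: (37.10+21.78)/2 × 6 = 176.64
  [9.5→10]: (21.78+20.83)/2 × 0.5 = 10.6525
  Sum = 339.9 mcg/mL·h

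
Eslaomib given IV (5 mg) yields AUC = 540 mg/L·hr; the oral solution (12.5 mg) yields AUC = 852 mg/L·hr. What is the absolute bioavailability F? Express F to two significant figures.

F = 0.63

F = (AUC_ev / D_ev) / (AUC_iv / D_iv)
  = (852/12.5) / (540/5)
  = 68.16 / 108 = 0.6311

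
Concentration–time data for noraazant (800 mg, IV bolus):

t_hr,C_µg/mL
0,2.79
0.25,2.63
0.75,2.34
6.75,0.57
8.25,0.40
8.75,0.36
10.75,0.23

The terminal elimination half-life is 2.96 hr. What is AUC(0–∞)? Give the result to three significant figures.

AUC = 13.1 µg/mL·hr

Trapezoidal AUC_0→10.75:
  [0→0.25]: (2.79+2.63)/2 × 0.25 = 0.6775
  [0.25→0.75]: (2.63+2.34)/2 × 0.5 = 1.2425
  [0.75→6.75]: (2.34+0.57)/2 × 6 = 8.73
  [6.75→8.25]: (0.57+0.40)/2 × 1.5 = 0.7275
  [8.25→8.75]: (0.40+0.36)/2 × 0.5 = 0.19
  [8.75→10.75]: (0.36+0.23)/2 × 2 = 0.59
  Sum = 12.1575 µg/mL·hr
k_e = ln2 / t½ = 0.693147 / 2.96 = 0.2342 hr^-1
Extrapolated tail: C_last / k_e = 0.23 / 0.2342 = 0.982
AUC_0→∞ = 12.1575 + 0.982 = 13.1395 µg/mL·hr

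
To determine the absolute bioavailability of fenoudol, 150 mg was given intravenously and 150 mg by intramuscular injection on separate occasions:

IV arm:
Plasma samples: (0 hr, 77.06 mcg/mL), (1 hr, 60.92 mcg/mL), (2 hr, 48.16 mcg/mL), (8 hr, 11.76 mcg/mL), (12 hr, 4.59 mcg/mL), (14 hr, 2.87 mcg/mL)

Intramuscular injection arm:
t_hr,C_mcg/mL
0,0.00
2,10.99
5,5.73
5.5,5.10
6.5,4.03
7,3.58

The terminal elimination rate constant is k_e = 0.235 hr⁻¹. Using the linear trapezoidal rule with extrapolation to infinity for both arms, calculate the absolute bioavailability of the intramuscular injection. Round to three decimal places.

Trapezoidal AUC_0→14 (IV):
  [0→1]: (77.06+60.92)/2 × 1 = 68.99
  [1→2]: (60.92+48.16)/2 × 1 = 54.54
  [2→8]: (48.16+11.76)/2 × 6 = 179.76
  [8→12]: (11.76+4.59)/2 × 4 = 32.7
  [12→14]: (4.59+2.87)/2 × 2 = 7.46
  Sum = 343.45 mcg/mL·hr
IV tail: 2.87/0.235 = 12.213; AUC_iv,0→∞ = 343.45 + 12.213 = 355.663 mcg/mL·hr
Trapezoidal AUC_0→7 (intramuscular injection):
  [0→2]: (0.00+10.99)/2 × 2 = 10.99
  [2→5]: (10.99+5.73)/2 × 3 = 25.08
  [5→5.5]: (5.73+5.10)/2 × 0.5 = 2.7075
  [5.5→6.5]: (5.10+4.03)/2 × 1 = 4.565
  [6.5→7]: (4.03+3.58)/2 × 0.5 = 1.9025
  Sum = 45.245 mcg/mL·hr
intramuscular injection tail: 3.58/0.235 = 15.234; AUC_ev,0→∞ = 45.245 + 15.234 = 60.479 mcg/mL·hr
F = (AUC_ev/D_ev)/(AUC_iv/D_iv) = (60.479/150)/(355.663/150) = 0.403193/2.37109 = 0.1700

F = 0.170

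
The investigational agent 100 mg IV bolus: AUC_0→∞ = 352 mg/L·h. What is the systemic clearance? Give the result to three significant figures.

CL = 0.284 L/h

CL = Dose_iv / AUC_0→∞
   = 100 / 352 = 0.284091 L/h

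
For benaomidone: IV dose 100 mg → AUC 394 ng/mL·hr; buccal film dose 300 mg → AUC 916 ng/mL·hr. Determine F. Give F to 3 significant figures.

F = 0.775

F = (AUC_ev / D_ev) / (AUC_iv / D_iv)
  = (916/300) / (394/100)
  = 3.05333 / 3.94 = 0.7750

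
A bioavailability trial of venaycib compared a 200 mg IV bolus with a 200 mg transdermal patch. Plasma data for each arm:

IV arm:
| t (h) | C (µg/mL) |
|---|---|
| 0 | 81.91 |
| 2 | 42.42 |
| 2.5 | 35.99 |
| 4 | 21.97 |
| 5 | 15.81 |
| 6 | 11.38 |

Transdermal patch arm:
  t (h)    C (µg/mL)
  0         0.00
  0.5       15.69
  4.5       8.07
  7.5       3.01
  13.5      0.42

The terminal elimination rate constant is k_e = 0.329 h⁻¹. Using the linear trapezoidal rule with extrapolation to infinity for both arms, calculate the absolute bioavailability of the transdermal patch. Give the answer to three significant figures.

F = 0.313

Trapezoidal AUC_0→6 (IV):
  [0→2]: (81.91+42.42)/2 × 2 = 124.33
  [2→2.5]: (42.42+35.99)/2 × 0.5 = 19.6025
  [2.5→4]: (35.99+21.97)/2 × 1.5 = 43.47
  [4→5]: (21.97+15.81)/2 × 1 = 18.89
  [5→6]: (15.81+11.38)/2 × 1 = 13.595
  Sum = 219.8875 µg/mL·h
IV tail: 11.38/0.329 = 34.590; AUC_iv,0→∞ = 219.8875 + 34.590 = 254.4775 µg/mL·h
Trapezoidal AUC_0→13.5 (transdermal patch):
  [0→0.5]: (0.00+15.69)/2 × 0.5 = 3.9225
  [0.5→4.5]: (15.69+8.07)/2 × 4 = 47.52
  [4.5→7.5]: (8.07+3.01)/2 × 3 = 16.62
  [7.5→13.5]: (3.01+0.42)/2 × 6 = 10.29
  Sum = 78.3525 µg/mL·h
transdermal patch tail: 0.42/0.329 = 1.277; AUC_ev,0→∞ = 78.3525 + 1.277 = 79.6295 µg/mL·h
F = (AUC_ev/D_ev)/(AUC_iv/D_iv) = (79.6295/200)/(254.4775/200) = 0.3981475/1.2723875 = 0.3129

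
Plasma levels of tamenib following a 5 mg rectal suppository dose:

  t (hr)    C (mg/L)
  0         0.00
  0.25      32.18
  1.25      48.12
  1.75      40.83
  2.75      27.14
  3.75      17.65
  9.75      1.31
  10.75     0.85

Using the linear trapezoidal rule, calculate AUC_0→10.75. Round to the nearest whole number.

Trapezoidal AUC_0→10.75:
  [0→0.25]: (0.00+32.18)/2 × 0.25 = 4.0225
  [0.25→1.25]: (32.18+48.12)/2 × 1 = 40.15
  [1.25→1.75]: (48.12+40.83)/2 × 0.5 = 22.2375
  [1.75→2.75]: (40.83+27.14)/2 × 1 = 33.985
  [2.75→3.75]: (27.14+17.65)/2 × 1 = 22.395
  [3.75→9.75]: (17.65+1.31)/2 × 6 = 56.88
  [9.75→10.75]: (1.31+0.85)/2 × 1 = 1.08
  Sum = 180.75 mg/L·hr

AUC = 181 mg/L·hr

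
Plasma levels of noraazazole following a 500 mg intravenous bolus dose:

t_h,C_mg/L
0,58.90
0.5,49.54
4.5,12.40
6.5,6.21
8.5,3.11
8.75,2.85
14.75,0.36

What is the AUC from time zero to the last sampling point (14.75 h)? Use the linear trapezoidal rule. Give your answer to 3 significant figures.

AUC = 189 mg/L·h

Trapezoidal AUC_0→14.75:
  [0→0.5]: (58.90+49.54)/2 × 0.5 = 27.11
  [0.5→4.5]: (49.54+12.40)/2 × 4 = 123.88
  [4.5→6.5]: (12.40+6.21)/2 × 2 = 18.61
  [6.5→8.5]: (6.21+3.11)/2 × 2 = 9.32
  [8.5→8.75]: (3.11+2.85)/2 × 0.25 = 0.745
  [8.75→14.75]: (2.85+0.36)/2 × 6 = 9.63
  Sum = 189.295 mg/L·h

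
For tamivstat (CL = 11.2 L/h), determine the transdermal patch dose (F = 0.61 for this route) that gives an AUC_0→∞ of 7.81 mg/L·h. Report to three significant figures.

Dose = 143 mg

Dose = CL × AUC_0→∞ / F
     = 11.2 × 7.81 / 0.61 = 143.397 mg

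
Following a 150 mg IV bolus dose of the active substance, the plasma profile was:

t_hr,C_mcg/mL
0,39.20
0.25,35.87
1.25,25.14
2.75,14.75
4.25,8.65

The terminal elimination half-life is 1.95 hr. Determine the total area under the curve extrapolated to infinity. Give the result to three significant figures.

AUC = 112 mcg/mL·hr

Trapezoidal AUC_0→4.25:
  [0→0.25]: (39.20+35.87)/2 × 0.25 = 9.38375
  [0.25→1.25]: (35.87+25.14)/2 × 1 = 30.505
  [1.25→2.75]: (25.14+14.75)/2 × 1.5 = 29.9175
  [2.75→4.25]: (14.75+8.65)/2 × 1.5 = 17.55
  Sum = 87.35625 mcg/mL·hr
k_e = ln2 / t½ = 0.693147 / 1.95 = 0.3555 hr^-1
Extrapolated tail: C_last / k_e = 8.65 / 0.3555 = 24.332
AUC_0→∞ = 87.35625 + 24.332 = 111.68825 mcg/mL·hr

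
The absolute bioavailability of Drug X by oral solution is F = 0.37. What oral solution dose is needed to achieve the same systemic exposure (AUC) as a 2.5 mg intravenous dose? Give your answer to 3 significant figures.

D_oral = 6.76 mg

For equal systemic exposure: F × D_ev = D_iv
D_ev = D_iv / F = 2.5 / 0.37 = 6.75676 mg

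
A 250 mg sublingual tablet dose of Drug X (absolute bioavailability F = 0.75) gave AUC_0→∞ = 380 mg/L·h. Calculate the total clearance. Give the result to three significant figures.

CL = 0.493 L/h

CL = F × Dose / AUC_0→∞
   = 0.75 × 250 / 380 = 0.493421 L/h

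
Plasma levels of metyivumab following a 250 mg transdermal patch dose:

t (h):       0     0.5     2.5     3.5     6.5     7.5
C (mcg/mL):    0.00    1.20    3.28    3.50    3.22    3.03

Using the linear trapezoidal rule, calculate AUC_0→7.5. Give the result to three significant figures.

Trapezoidal AUC_0→7.5:
  [0→0.5]: (0.00+1.20)/2 × 0.5 = 0.3
  [0.5→2.5]: (1.20+3.28)/2 × 2 = 4.48
  [2.5→3.5]: (3.28+3.50)/2 × 1 = 3.39
  [3.5→6.5]: (3.50+3.22)/2 × 3 = 10.08
  [6.5→7.5]: (3.22+3.03)/2 × 1 = 3.125
  Sum = 21.375 mcg/mL·h

AUC = 21.4 mcg/mL·h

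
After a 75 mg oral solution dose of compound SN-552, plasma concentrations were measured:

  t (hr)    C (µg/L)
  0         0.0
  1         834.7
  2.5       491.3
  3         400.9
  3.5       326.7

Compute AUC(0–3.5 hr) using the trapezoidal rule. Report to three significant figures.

AUC = 1820 µg/L·hr

Trapezoidal AUC_0→3.5:
  [0→1]: (0.0+834.7)/2 × 1 = 417.35
  [1→2.5]: (834.7+491.3)/2 × 1.5 = 994.5
  [2.5→3]: (491.3+400.9)/2 × 0.5 = 223.05
  [3→3.5]: (400.9+326.7)/2 × 0.5 = 181.9
  Sum = 1816.8 µg/L·hr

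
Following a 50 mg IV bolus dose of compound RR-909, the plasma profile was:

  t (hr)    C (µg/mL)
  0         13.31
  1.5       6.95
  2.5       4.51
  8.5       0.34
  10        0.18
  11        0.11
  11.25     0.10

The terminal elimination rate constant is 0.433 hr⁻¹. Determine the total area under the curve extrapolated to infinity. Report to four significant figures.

AUC = 36.27 µg/mL·hr

Trapezoidal AUC_0→11.25:
  [0→1.5]: (13.31+6.95)/2 × 1.5 = 15.195
  [1.5→2.5]: (6.95+4.51)/2 × 1 = 5.73
  [2.5→8.5]: (4.51+0.34)/2 × 6 = 14.55
  [8.5→10]: (0.34+0.18)/2 × 1.5 = 0.39
  [10→11]: (0.18+0.11)/2 × 1 = 0.145
  [11→11.25]: (0.11+0.10)/2 × 0.25 = 0.02625
  Sum = 36.03625 µg/mL·hr
Extrapolated tail: C_last / k_e = 0.10 / 0.433 = 0.231
AUC_0→∞ = 36.03625 + 0.231 = 36.26725 µg/mL·hr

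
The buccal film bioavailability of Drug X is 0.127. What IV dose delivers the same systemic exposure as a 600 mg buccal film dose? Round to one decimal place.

D_iv = 76.2 mg

Systemic exposure from an extravascular dose = F × D_ev, so the equivalent IV dose is F × D_ev.
D_iv = F × D_ev = 0.127 × 600 = 76.2 mg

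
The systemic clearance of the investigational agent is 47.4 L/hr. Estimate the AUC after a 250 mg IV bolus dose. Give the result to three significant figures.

AUC_0→∞ = Dose_iv / CL
        = 250 / 47.4 = 5.27426 mg/L·hr

AUC = 5.27 mg/L·hr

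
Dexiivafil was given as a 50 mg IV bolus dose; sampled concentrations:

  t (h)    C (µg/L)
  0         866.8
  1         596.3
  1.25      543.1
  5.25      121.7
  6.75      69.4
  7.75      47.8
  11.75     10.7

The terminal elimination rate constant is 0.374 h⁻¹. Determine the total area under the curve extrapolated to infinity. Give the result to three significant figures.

Trapezoidal AUC_0→11.75:
  [0→1]: (866.8+596.3)/2 × 1 = 731.55
  [1→1.25]: (596.3+543.1)/2 × 0.25 = 142.425
  [1.25→5.25]: (543.1+121.7)/2 × 4 = 1329.6
  [5.25→6.75]: (121.7+69.4)/2 × 1.5 = 143.325
  [6.75→7.75]: (69.4+47.8)/2 × 1 = 58.6
  [7.75→11.75]: (47.8+10.7)/2 × 4 = 117.0
  Sum = 2522.5 µg/L·h
Extrapolated tail: C_last / k_e = 10.7 / 0.374 = 28.610
AUC_0→∞ = 2522.5 + 28.610 = 2551.11 µg/L·h

AUC = 2550 µg/L·h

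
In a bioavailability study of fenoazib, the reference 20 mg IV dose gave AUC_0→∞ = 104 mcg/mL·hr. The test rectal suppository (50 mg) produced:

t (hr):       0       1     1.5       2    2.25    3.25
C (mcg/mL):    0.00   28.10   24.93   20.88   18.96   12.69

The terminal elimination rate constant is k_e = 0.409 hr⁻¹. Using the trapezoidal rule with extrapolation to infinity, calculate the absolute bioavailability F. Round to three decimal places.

Trapezoidal AUC_0→3.25 (rectal suppository):
  [0→1]: (0.00+28.10)/2 × 1 = 14.05
  [1→1.5]: (28.10+24.93)/2 × 0.5 = 13.2575
  [1.5→2]: (24.93+20.88)/2 × 0.5 = 11.4525
  [2→2.25]: (20.88+18.96)/2 × 0.25 = 4.98
  [2.25→3.25]: (18.96+12.69)/2 × 1 = 15.825
  Sum = 59.565 mcg/mL·hr
Tail: C_last/k_e = 12.69/0.409 = 31.027
AUC_0→∞ (rectal suppository) = 59.565 + 31.027 = 90.592 mcg/mL·hr
F = (AUC_ev/D_ev)/(AUC_iv/D_iv) = (90.592/50)/(104/20) = 1.81184/5.2 = 0.3484

F = 0.348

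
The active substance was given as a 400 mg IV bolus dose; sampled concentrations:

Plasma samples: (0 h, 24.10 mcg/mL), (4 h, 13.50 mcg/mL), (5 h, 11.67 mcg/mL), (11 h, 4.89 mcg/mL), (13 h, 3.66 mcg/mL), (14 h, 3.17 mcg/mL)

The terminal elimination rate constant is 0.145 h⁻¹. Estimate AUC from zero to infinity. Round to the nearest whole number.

Trapezoidal AUC_0→14:
  [0→4]: (24.10+13.50)/2 × 4 = 75.2
  [4→5]: (13.50+11.67)/2 × 1 = 12.585
  [5→11]: (11.67+4.89)/2 × 6 = 49.68
  [11→13]: (4.89+3.66)/2 × 2 = 8.55
  [13→14]: (3.66+3.17)/2 × 1 = 3.415
  Sum = 149.43 mcg/mL·h
Extrapolated tail: C_last / k_e = 3.17 / 0.145 = 21.862
AUC_0→∞ = 149.43 + 21.862 = 171.292 mcg/mL·h

AUC = 171 mcg/mL·h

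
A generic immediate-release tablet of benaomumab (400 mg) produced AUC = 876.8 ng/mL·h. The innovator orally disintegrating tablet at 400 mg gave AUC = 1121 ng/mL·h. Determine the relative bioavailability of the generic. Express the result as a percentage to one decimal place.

F_rel = 78.2%

F_rel = (AUC_test/D_test) / (AUC_ref/D_ref)
      = (876.8/400) / (1121/400)
      = 2.192 / 2.8025 = 0.7822 = 78.22%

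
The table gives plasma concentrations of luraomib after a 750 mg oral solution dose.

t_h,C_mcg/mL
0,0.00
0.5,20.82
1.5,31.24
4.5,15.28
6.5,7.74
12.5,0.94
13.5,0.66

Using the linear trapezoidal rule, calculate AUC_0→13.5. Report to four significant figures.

Trapezoidal AUC_0→13.5:
  [0→0.5]: (0.00+20.82)/2 × 0.5 = 5.205
  [0.5→1.5]: (20.82+31.24)/2 × 1 = 26.03
  [1.5→4.5]: (31.24+15.28)/2 × 3 = 69.78
  [4.5→6.5]: (15.28+7.74)/2 × 2 = 23.02
  [6.5→12.5]: (7.74+0.94)/2 × 6 = 26.04
  [12.5→13.5]: (0.94+0.66)/2 × 1 = 0.8
  Sum = 150.875 mcg/mL·h

AUC = 150.9 mcg/mL·h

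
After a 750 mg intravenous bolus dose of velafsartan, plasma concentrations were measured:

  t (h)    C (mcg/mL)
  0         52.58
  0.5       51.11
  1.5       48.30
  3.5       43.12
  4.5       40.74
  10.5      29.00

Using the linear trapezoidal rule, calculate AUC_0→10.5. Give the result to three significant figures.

Trapezoidal AUC_0→10.5:
  [0→0.5]: (52.58+51.11)/2 × 0.5 = 25.9225
  [0.5→1.5]: (51.11+48.30)/2 × 1 = 49.705
  [1.5→3.5]: (48.30+43.12)/2 × 2 = 91.42
  [3.5→4.5]: (43.12+40.74)/2 × 1 = 41.93
  [4.5→10.5]: (40.74+29.00)/2 × 6 = 209.22
  Sum = 418.1975 mcg/mL·h

AUC = 418 mcg/mL·h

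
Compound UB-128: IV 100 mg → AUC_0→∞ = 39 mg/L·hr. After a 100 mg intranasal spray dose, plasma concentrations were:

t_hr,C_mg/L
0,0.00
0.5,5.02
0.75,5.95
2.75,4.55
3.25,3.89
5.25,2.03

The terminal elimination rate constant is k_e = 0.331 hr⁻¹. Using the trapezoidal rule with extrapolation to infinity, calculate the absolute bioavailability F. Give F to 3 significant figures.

Trapezoidal AUC_0→5.25 (intranasal spray):
  [0→0.5]: (0.00+5.02)/2 × 0.5 = 1.255
  [0.5→0.75]: (5.02+5.95)/2 × 0.25 = 1.37125
  [0.75→2.75]: (5.95+4.55)/2 × 2 = 10.5
  [2.75→3.25]: (4.55+3.89)/2 × 0.5 = 2.11
  [3.25→5.25]: (3.89+2.03)/2 × 2 = 5.92
  Sum = 21.15625 mg/L·hr
Tail: C_last/k_e = 2.03/0.331 = 6.133
AUC_0→∞ (intranasal spray) = 21.15625 + 6.133 = 27.28925 mg/L·hr
F = (AUC_ev/D_ev)/(AUC_iv/D_iv) = (27.28925/100)/(39/100) = 0.2728925/0.39 = 0.6997

F = 0.700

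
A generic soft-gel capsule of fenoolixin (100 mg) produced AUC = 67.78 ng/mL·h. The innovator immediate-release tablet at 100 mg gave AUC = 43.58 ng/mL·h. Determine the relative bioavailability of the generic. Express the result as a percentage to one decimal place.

F_rel = 155.5%

F_rel = (AUC_test/D_test) / (AUC_ref/D_ref)
      = (67.78/100) / (43.58/100)
      = 0.6778 / 0.4358 = 1.5553 = 155.53%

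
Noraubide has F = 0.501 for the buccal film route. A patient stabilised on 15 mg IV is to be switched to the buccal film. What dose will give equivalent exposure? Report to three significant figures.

For equal systemic exposure: F × D_ev = D_iv
D_ev = D_iv / F = 15 / 0.501 = 29.9401 mg

D_buccal = 29.9 mg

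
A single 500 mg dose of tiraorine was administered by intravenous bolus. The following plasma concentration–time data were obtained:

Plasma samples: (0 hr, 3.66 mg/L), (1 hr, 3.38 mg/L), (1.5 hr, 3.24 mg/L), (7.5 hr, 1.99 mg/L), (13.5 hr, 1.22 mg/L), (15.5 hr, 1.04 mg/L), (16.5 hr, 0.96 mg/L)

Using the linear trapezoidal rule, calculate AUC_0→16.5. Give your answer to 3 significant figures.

AUC = 33.8 mg/L·hr

Trapezoidal AUC_0→16.5:
  [0→1]: (3.66+3.38)/2 × 1 = 3.52
  [1→1.5]: (3.38+3.24)/2 × 0.5 = 1.655
  [1.5→7.5]: (3.24+1.99)/2 × 6 = 15.69
  [7.5→13.5]: (1.99+1.22)/2 × 6 = 9.63
  [13.5→15.5]: (1.22+1.04)/2 × 2 = 2.26
  [15.5→16.5]: (1.04+0.96)/2 × 1 = 1.0
  Sum = 33.755 mg/L·hr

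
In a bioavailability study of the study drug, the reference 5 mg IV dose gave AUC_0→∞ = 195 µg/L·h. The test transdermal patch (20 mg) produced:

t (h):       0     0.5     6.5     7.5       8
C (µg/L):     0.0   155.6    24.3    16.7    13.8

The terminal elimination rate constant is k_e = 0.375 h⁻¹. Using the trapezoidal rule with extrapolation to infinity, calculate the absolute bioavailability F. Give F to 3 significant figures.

Trapezoidal AUC_0→8 (transdermal patch):
  [0→0.5]: (0.0+155.6)/2 × 0.5 = 38.9
  [0.5→6.5]: (155.6+24.3)/2 × 6 = 539.7
  [6.5→7.5]: (24.3+16.7)/2 × 1 = 20.5
  [7.5→8]: (16.7+13.8)/2 × 0.5 = 7.625
  Sum = 606.725 µg/L·h
Tail: C_last/k_e = 13.8/0.375 = 36.800
AUC_0→∞ (transdermal patch) = 606.725 + 36.800 = 643.525 µg/L·h
F = (AUC_ev/D_ev)/(AUC_iv/D_iv) = (643.525/20)/(195/5) = 32.17625/39 = 0.8250

F = 0.825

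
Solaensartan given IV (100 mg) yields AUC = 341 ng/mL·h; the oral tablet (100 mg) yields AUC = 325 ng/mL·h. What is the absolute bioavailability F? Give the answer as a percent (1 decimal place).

F = 95.3%

F = (AUC_ev / D_ev) / (AUC_iv / D_iv)
  = (325/100) / (341/100)
  = 3.25 / 3.41 = 0.9531
  = 95.31%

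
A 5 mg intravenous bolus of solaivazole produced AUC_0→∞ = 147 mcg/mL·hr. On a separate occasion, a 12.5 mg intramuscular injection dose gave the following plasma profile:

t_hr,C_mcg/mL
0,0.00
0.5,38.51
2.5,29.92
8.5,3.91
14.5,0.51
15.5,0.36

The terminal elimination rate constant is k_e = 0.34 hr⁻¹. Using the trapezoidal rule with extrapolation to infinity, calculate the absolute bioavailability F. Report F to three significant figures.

Trapezoidal AUC_0→15.5 (intramuscular injection):
  [0→0.5]: (0.00+38.51)/2 × 0.5 = 9.6275
  [0.5→2.5]: (38.51+29.92)/2 × 2 = 68.43
  [2.5→8.5]: (29.92+3.91)/2 × 6 = 101.49
  [8.5→14.5]: (3.91+0.51)/2 × 6 = 13.26
  [14.5→15.5]: (0.51+0.36)/2 × 1 = 0.435
  Sum = 193.2425 mcg/mL·hr
Tail: C_last/k_e = 0.36/0.34 = 1.059
AUC_0→∞ (intramuscular injection) = 193.2425 + 1.059 = 194.3015 mcg/mL·hr
F = (AUC_ev/D_ev)/(AUC_iv/D_iv) = (194.3015/12.5)/(147/5) = 15.54412/29.4 = 0.5287

F = 0.529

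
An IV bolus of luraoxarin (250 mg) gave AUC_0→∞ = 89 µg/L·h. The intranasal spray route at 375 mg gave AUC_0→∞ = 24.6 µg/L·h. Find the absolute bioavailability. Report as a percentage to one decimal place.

F = 18.4%

F = (AUC_ev / D_ev) / (AUC_iv / D_iv)
  = (24.6/375) / (89/250)
  = 0.0656 / 0.356 = 0.1843
  = 18.43%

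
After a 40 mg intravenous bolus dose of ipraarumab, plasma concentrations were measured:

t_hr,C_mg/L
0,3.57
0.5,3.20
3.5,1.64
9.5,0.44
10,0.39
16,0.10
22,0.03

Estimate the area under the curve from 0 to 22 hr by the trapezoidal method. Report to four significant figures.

Trapezoidal AUC_0→22:
  [0→0.5]: (3.57+3.20)/2 × 0.5 = 1.6925
  [0.5→3.5]: (3.20+1.64)/2 × 3 = 7.26
  [3.5→9.5]: (1.64+0.44)/2 × 6 = 6.24
  [9.5→10]: (0.44+0.39)/2 × 0.5 = 0.2075
  [10→16]: (0.39+0.10)/2 × 6 = 1.47
  [16→22]: (0.10+0.03)/2 × 6 = 0.39
  Sum = 17.26 mg/L·hr

AUC = 17.26 mg/L·hr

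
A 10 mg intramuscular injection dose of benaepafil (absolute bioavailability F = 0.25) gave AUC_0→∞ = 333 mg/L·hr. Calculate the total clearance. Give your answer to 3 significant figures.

CL = 0.00751 L/hr

CL = F × Dose / AUC_0→∞
   = 0.25 × 10 / 333 = 0.00750751 L/hr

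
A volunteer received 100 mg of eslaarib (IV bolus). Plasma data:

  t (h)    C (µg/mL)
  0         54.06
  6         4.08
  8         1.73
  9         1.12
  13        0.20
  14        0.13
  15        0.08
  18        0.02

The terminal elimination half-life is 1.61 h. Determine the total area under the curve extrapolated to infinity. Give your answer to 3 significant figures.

AUC = 185 µg/mL·h

Trapezoidal AUC_0→18:
  [0→6]: (54.06+4.08)/2 × 6 = 174.42
  [6→8]: (4.08+1.73)/2 × 2 = 5.81
  [8→9]: (1.73+1.12)/2 × 1 = 1.425
  [9→13]: (1.12+0.20)/2 × 4 = 2.64
  [13→14]: (0.20+0.13)/2 × 1 = 0.165
  [14→15]: (0.13+0.08)/2 × 1 = 0.105
  [15→18]: (0.08+0.02)/2 × 3 = 0.15
  Sum = 184.715 µg/mL·h
k_e = ln2 / t½ = 0.693147 / 1.61 = 0.4305 h^-1
Extrapolated tail: C_last / k_e = 0.02 / 0.4305 = 0.046
AUC_0→∞ = 184.715 + 0.046 = 184.761 µg/mL·h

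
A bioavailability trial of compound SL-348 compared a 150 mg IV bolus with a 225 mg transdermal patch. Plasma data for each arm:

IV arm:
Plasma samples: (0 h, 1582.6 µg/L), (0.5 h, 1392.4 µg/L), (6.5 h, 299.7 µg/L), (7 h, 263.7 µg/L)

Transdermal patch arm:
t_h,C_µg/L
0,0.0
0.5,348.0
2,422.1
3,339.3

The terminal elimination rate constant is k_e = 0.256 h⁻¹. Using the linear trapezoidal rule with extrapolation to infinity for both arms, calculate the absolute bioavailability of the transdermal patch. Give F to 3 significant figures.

Trapezoidal AUC_0→7 (IV):
  [0→0.5]: (1582.6+1392.4)/2 × 0.5 = 743.75
  [0.5→6.5]: (1392.4+299.7)/2 × 6 = 5076.3
  [6.5→7]: (299.7+263.7)/2 × 0.5 = 140.85
  Sum = 5960.9 µg/L·h
IV tail: 263.7/0.256 = 1030.078; AUC_iv,0→∞ = 5960.9 + 1030.078 = 6990.978 µg/L·h
Trapezoidal AUC_0→3 (transdermal patch):
  [0→0.5]: (0.0+348.0)/2 × 0.5 = 87.0
  [0.5→2]: (348.0+422.1)/2 × 1.5 = 577.575
  [2→3]: (422.1+339.3)/2 × 1 = 380.7
  Sum = 1045.275 µg/L·h
transdermal patch tail: 339.3/0.256 = 1325.391; AUC_ev,0→∞ = 1045.275 + 1325.391 = 2370.666 µg/L·h
F = (AUC_ev/D_ev)/(AUC_iv/D_iv) = (2370.666/225)/(6990.978/150) = 10.5363/46.60652 = 0.2261

F = 0.226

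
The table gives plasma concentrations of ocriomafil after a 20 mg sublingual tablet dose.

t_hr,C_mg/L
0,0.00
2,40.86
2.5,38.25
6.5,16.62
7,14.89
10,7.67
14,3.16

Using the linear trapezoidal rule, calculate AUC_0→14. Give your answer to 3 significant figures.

AUC = 234 mg/L·hr

Trapezoidal AUC_0→14:
  [0→2]: (0.00+40.86)/2 × 2 = 40.86
  [2→2.5]: (40.86+38.25)/2 × 0.5 = 19.7775
  [2.5→6.5]: (38.25+16.62)/2 × 4 = 109.74
  [6.5→7]: (16.62+14.89)/2 × 0.5 = 7.8775
  [7→10]: (14.89+7.67)/2 × 3 = 33.84
  [10→14]: (7.67+3.16)/2 × 4 = 21.66
  Sum = 233.755 mg/L·hr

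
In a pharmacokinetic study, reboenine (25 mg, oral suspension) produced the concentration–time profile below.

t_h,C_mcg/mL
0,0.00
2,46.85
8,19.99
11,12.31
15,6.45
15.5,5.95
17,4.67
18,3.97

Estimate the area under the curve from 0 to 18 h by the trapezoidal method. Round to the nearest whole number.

Trapezoidal AUC_0→18:
  [0→2]: (0.00+46.85)/2 × 2 = 46.85
  [2→8]: (46.85+19.99)/2 × 6 = 200.52
  [8→11]: (19.99+12.31)/2 × 3 = 48.45
  [11→15]: (12.31+6.45)/2 × 4 = 37.52
  [15→15.5]: (6.45+5.95)/2 × 0.5 = 3.1
  [15.5→17]: (5.95+4.67)/2 × 1.5 = 7.965
  [17→18]: (4.67+3.97)/2 × 1 = 4.32
  Sum = 348.725 mcg/mL·h

AUC = 349 mcg/mL·h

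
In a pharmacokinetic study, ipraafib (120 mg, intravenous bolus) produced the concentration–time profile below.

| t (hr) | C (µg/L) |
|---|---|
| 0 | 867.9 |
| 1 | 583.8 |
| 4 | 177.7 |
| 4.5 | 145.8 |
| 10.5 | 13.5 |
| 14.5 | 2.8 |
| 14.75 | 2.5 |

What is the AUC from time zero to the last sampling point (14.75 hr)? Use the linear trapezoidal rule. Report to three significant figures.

Trapezoidal AUC_0→14.75:
  [0→1]: (867.9+583.8)/2 × 1 = 725.85
  [1→4]: (583.8+177.7)/2 × 3 = 1142.25
  [4→4.5]: (177.7+145.8)/2 × 0.5 = 80.875
  [4.5→10.5]: (145.8+13.5)/2 × 6 = 477.9
  [10.5→14.5]: (13.5+2.8)/2 × 4 = 32.6
  [14.5→14.75]: (2.8+2.5)/2 × 0.25 = 0.6625
  Sum = 2460.1375 µg/L·hr

AUC = 2460 µg/L·hr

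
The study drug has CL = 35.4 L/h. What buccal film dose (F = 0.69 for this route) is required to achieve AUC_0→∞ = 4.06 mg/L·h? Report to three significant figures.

Dose = CL × AUC_0→∞ / F
     = 35.4 × 4.06 / 0.69 = 208.296 mg

Dose = 208 mg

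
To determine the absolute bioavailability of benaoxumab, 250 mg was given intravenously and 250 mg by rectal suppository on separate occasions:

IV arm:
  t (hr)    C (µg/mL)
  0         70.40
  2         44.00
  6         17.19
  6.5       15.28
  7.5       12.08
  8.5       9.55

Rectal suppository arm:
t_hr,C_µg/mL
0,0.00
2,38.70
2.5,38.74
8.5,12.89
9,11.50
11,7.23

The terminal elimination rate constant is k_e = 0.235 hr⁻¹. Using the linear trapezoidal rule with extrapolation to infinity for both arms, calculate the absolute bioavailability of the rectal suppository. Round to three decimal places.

F = 0.866

Trapezoidal AUC_0→8.5 (IV):
  [0→2]: (70.40+44.00)/2 × 2 = 114.4
  [2→6]: (44.00+17.19)/2 × 4 = 122.38
  [6→6.5]: (17.19+15.28)/2 × 0.5 = 8.1175
  [6.5→7.5]: (15.28+12.08)/2 × 1 = 13.68
  [7.5→8.5]: (12.08+9.55)/2 × 1 = 10.815
  Sum = 269.3925 µg/mL·hr
IV tail: 9.55/0.235 = 40.638; AUC_iv,0→∞ = 269.3925 + 40.638 = 310.0305 µg/mL·hr
Trapezoidal AUC_0→11 (rectal suppository):
  [0→2]: (0.00+38.70)/2 × 2 = 38.7
  [2→2.5]: (38.70+38.74)/2 × 0.5 = 19.36
  [2.5→8.5]: (38.74+12.89)/2 × 6 = 154.89
  [8.5→9]: (12.89+11.50)/2 × 0.5 = 6.0975
  [9→11]: (11.50+7.23)/2 × 2 = 18.73
  Sum = 237.7775 µg/mL·hr
rectal suppository tail: 7.23/0.235 = 30.766; AUC_ev,0→∞ = 237.7775 + 30.766 = 268.5435 µg/mL·hr
F = (AUC_ev/D_ev)/(AUC_iv/D_iv) = (268.5435/250)/(310.0305/250) = 1.074174/1.240122 = 0.8662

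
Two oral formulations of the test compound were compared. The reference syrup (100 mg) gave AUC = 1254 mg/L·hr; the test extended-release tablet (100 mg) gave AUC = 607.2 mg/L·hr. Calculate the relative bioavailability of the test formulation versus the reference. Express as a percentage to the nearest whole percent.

F_rel = 48%

F_rel = (AUC_test/D_test) / (AUC_ref/D_ref)
      = (607.2/100) / (1254/100)
      = 6.072 / 12.54 = 0.4842 = 48.42%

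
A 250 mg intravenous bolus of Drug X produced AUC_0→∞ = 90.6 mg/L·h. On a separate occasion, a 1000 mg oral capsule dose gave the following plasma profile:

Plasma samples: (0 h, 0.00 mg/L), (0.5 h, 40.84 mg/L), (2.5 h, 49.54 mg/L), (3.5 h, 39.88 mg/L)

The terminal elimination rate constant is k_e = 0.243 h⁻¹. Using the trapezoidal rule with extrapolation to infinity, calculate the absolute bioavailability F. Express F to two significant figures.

Trapezoidal AUC_0→3.5 (oral capsule):
  [0→0.5]: (0.00+40.84)/2 × 0.5 = 10.21
  [0.5→2.5]: (40.84+49.54)/2 × 2 = 90.38
  [2.5→3.5]: (49.54+39.88)/2 × 1 = 44.71
  Sum = 145.3 mg/L·h
Tail: C_last/k_e = 39.88/0.243 = 164.115
AUC_0→∞ (oral capsule) = 145.3 + 164.115 = 309.415 mg/L·h
F = (AUC_ev/D_ev)/(AUC_iv/D_iv) = (309.415/1000)/(90.6/250) = 0.309415/0.3624 = 0.8538

F = 0.85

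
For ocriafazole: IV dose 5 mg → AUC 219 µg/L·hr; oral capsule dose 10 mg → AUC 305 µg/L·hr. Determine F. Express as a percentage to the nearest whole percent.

F = 70%

F = (AUC_ev / D_ev) / (AUC_iv / D_iv)
  = (305/10) / (219/5)
  = 30.5 / 43.8 = 0.6963
  = 69.63%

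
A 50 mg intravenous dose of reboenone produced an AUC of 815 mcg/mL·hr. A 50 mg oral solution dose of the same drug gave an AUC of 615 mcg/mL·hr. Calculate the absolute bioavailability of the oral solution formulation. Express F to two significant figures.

F = (AUC_ev / D_ev) / (AUC_iv / D_iv)
  = (615/50) / (815/50)
  = 12.3 / 16.3 = 0.7546

F = 0.75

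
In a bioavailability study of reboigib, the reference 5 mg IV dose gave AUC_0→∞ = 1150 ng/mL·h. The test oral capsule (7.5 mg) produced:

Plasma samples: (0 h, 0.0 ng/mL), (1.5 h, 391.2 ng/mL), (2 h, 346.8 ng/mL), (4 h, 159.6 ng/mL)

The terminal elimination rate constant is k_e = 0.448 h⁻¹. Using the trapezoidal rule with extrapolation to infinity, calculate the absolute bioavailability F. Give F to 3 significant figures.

F = 0.777

Trapezoidal AUC_0→4 (oral capsule):
  [0→1.5]: (0.0+391.2)/2 × 1.5 = 293.4
  [1.5→2]: (391.2+346.8)/2 × 0.5 = 184.5
  [2→4]: (346.8+159.6)/2 × 2 = 506.4
  Sum = 984.3 ng/mL·h
Tail: C_last/k_e = 159.6/0.448 = 356.250
AUC_0→∞ (oral capsule) = 984.3 + 356.250 = 1340.55 ng/mL·h
F = (AUC_ev/D_ev)/(AUC_iv/D_iv) = (1340.55/7.5)/(1150/5) = 178.74/230 = 0.7771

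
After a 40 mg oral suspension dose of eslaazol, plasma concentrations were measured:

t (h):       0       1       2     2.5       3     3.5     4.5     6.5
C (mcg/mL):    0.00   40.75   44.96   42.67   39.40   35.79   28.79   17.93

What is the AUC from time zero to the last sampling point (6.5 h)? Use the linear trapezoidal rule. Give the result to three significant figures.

AUC = 203 mcg/mL·h

Trapezoidal AUC_0→6.5:
  [0→1]: (0.00+40.75)/2 × 1 = 20.375
  [1→2]: (40.75+44.96)/2 × 1 = 42.855
  [2→2.5]: (44.96+42.67)/2 × 0.5 = 21.9075
  [2.5→3]: (42.67+39.40)/2 × 0.5 = 20.5175
  [3→3.5]: (39.40+35.79)/2 × 0.5 = 18.7975
  [3.5→4.5]: (35.79+28.79)/2 × 1 = 32.29
  [4.5→6.5]: (28.79+17.93)/2 × 2 = 46.72
  Sum = 203.4625 mcg/mL·h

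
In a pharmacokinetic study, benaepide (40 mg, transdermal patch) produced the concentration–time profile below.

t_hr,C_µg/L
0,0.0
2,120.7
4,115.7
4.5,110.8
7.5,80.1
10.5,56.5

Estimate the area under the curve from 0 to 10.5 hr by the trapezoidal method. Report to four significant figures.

Trapezoidal AUC_0→10.5:
  [0→2]: (0.0+120.7)/2 × 2 = 120.7
  [2→4]: (120.7+115.7)/2 × 2 = 236.4
  [4→4.5]: (115.7+110.8)/2 × 0.5 = 56.625
  [4.5→7.5]: (110.8+80.1)/2 × 3 = 286.35
  [7.5→10.5]: (80.1+56.5)/2 × 3 = 204.9
  Sum = 904.975 µg/L·hr

AUC = 905.0 µg/L·hr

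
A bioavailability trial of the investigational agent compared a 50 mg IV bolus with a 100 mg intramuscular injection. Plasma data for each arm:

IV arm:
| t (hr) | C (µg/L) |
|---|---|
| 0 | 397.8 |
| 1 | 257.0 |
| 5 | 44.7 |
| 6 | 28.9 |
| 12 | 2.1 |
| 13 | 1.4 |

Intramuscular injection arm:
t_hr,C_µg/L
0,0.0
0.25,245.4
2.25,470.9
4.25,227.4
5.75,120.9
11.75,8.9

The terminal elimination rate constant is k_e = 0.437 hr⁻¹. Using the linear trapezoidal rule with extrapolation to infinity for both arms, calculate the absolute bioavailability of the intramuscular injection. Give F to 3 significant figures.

Trapezoidal AUC_0→13 (IV):
  [0→1]: (397.8+257.0)/2 × 1 = 327.4
  [1→5]: (257.0+44.7)/2 × 4 = 603.4
  [5→6]: (44.7+28.9)/2 × 1 = 36.8
  [6→12]: (28.9+2.1)/2 × 6 = 93.0
  [12→13]: (2.1+1.4)/2 × 1 = 1.75
  Sum = 1062.35 µg/L·hr
IV tail: 1.4/0.437 = 3.204; AUC_iv,0→∞ = 1062.35 + 3.204 = 1065.554 µg/L·hr
Trapezoidal AUC_0→11.75 (intramuscular injection):
  [0→0.25]: (0.0+245.4)/2 × 0.25 = 30.675
  [0.25→2.25]: (245.4+470.9)/2 × 2 = 716.3
  [2.25→4.25]: (470.9+227.4)/2 × 2 = 698.3
  [4.25→5.75]: (227.4+120.9)/2 × 1.5 = 261.225
  [5.75→11.75]: (120.9+8.9)/2 × 6 = 389.4
  Sum = 2095.9 µg/L·hr
intramuscular injection tail: 8.9/0.437 = 20.366; AUC_ev,0→∞ = 2095.9 + 20.366 = 2116.266 µg/L·hr
F = (AUC_ev/D_ev)/(AUC_iv/D_iv) = (2116.266/100)/(1065.554/50) = 21.16266/21.31108 = 0.9930

F = 0.993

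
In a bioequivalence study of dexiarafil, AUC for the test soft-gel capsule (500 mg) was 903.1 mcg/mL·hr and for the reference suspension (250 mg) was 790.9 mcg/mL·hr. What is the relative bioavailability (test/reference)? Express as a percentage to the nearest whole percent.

F_rel = 57%

F_rel = (AUC_test/D_test) / (AUC_ref/D_ref)
      = (903.1/500) / (790.9/250)
      = 1.8062 / 3.1636 = 0.5709 = 57.09%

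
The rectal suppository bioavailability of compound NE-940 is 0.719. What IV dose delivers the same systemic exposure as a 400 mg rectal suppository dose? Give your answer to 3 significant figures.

D_iv = 288 mg

Systemic exposure from an extravascular dose = F × D_ev, so the equivalent IV dose is F × D_ev.
D_iv = F × D_ev = 0.719 × 400 = 287.6 mg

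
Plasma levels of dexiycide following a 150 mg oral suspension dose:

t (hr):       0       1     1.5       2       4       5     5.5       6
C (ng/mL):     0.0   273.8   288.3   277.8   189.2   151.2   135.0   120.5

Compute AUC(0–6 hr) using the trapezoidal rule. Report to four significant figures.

Trapezoidal AUC_0→6:
  [0→1]: (0.0+273.8)/2 × 1 = 136.9
  [1→1.5]: (273.8+288.3)/2 × 0.5 = 140.525
  [1.5→2]: (288.3+277.8)/2 × 0.5 = 141.525
  [2→4]: (277.8+189.2)/2 × 2 = 467.0
  [4→5]: (189.2+151.2)/2 × 1 = 170.2
  [5→5.5]: (151.2+135.0)/2 × 0.5 = 71.55
  [5.5→6]: (135.0+120.5)/2 × 0.5 = 63.875
  Sum = 1191.575 ng/mL·hr

AUC = 1192 ng/mL·hr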